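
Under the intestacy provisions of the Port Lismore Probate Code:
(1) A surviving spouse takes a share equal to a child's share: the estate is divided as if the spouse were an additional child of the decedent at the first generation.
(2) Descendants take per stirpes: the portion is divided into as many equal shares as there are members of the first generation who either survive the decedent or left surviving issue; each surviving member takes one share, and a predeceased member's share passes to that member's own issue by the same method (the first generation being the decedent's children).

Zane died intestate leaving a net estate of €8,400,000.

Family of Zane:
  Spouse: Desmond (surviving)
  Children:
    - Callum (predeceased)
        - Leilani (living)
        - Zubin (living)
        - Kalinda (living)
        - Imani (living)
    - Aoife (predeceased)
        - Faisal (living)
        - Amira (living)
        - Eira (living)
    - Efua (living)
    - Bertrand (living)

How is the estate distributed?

The spouse counts as an additional share at the children's level, so there are 5 primary shares of €1,680,000. Desmond takes one such share (€1,680,000).
The children's combined portion (€6,720,000) is divided into 4 shares of €1,680,000: Efua and Bertrand each take €1,680,000; Callum's €1,680,000 share passes to Callum's issue; Aoife's €1,680,000 share passes to Aoife's issue.
Callum's share (€1,680,000) is divided into 4 shares of €420,000: Leilani, Zubin, Kalinda, and Imani each take €420,000.
Aoife's share (€1,680,000) is divided into 3 shares of €560,000: Faisal, Amira, and Eira each take €560,000.

Desmond: €1,680,000; Leilani: €420,000; Zubin: €420,000; Kalinda: €420,000; Imani: €420,000; Faisal: €560,000; Amira: €560,000; Eira: €560,000; Efua: €1,680,000; Bertrand: €1,680,000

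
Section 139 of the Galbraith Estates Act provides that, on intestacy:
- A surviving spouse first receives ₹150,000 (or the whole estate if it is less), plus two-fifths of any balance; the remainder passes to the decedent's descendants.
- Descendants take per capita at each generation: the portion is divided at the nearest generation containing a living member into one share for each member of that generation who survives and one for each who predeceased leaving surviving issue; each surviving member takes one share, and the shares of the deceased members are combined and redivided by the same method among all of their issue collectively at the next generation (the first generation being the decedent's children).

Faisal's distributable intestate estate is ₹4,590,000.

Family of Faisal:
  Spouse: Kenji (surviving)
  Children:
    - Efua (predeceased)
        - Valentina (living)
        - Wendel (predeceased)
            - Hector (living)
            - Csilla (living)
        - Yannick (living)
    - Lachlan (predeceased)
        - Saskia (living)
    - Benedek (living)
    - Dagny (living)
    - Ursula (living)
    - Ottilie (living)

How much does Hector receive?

Kenji first takes ₹150,000, leaving a balance of ₹4,440,000. Kenji then takes two-fifths of the balance (₹1,776,000), for a total of ₹1,926,000. The remaining ₹2,664,000 passes to the descendants.
The descendants' portion (₹2,664,000) is divided at the children's generation into 6 shares of ₹444,000. Benedek, Dagny, Ursula, and Ottilie each take ₹444,000. The 2 shares of the deceased (Efua and Lachlan) are combined into a pool of ₹888,000.
That pool (₹888,000) is divided at the grandchildren's generation into 4 shares of ₹222,000. Valentina, Yannick, and Saskia each take ₹222,000. The remaining share for the deceased Wendel (₹222,000) is carried to the next generation.
That pool (₹222,000) is divided at the great-grandchildren's generation equally among Hector and Csilla: ₹111,000 each.

Hector receives ₹111,000.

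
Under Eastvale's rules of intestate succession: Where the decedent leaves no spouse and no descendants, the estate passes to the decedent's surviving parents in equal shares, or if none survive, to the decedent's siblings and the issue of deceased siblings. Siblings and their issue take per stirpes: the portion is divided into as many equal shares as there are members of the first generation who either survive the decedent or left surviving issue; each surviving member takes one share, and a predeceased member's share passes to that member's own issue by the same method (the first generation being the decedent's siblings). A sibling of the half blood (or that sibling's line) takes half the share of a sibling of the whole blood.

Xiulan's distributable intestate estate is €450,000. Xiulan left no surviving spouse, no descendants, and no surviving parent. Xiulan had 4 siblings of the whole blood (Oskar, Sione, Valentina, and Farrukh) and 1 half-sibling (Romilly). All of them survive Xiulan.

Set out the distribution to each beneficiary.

Oskar: €100,000; Sione: €100,000; Valentina: €100,000; Farrukh: €100,000; Romilly: €50,000

The entire €450,000 passes to the siblings and their issue.
Counting each half-blood sibling's line as half a unit, there are 9/2 units in €450,000, so one unit is €100,000. Whole-blood lines (Oskar, Sione, Valentina, and Farrukh) take €100,000 each; half-blood lines (Romilly) take €50,000 each.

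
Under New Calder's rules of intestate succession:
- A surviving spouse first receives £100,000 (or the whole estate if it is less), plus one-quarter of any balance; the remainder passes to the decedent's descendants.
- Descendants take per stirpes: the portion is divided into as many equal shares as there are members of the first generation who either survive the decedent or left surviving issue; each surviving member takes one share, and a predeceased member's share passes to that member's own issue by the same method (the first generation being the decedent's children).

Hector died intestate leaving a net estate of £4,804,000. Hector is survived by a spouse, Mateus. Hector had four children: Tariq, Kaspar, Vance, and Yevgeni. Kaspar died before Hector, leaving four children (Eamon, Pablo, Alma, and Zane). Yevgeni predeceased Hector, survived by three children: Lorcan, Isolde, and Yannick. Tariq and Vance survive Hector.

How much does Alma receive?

Mateus first takes £100,000, leaving a balance of £4,704,000. Mateus then takes one-quarter of the balance (£1,176,000), for a total of £1,276,000. The remaining £3,528,000 passes to the descendants.
The descendants' portion (£3,528,000) is divided into 4 shares of £882,000: Tariq and Vance each take £882,000; Kaspar's £882,000 share passes to Kaspar's issue; Yevgeni's £882,000 share passes to Yevgeni's issue.
Kaspar's share (£882,000) is divided into 4 shares of £220,500: Eamon, Pablo, Alma, and Zane each take £220,500.
Yevgeni's share (£882,000) is divided into 3 shares of £294,000: Lorcan, Isolde, and Yannick each take £294,000.

Alma receives £220,500.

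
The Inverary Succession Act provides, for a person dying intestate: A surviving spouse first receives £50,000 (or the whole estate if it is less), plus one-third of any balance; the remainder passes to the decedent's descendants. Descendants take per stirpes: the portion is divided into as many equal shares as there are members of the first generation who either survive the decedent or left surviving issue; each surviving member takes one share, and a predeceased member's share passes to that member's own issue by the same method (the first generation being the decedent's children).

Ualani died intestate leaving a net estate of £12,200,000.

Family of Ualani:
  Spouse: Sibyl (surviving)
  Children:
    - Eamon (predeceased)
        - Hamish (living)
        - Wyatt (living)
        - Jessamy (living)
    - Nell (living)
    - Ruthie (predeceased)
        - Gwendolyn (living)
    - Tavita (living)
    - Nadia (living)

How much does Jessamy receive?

Jessamy receives £540,000.

Sibyl first takes £50,000, leaving a balance of £12,150,000. Sibyl then takes one-third of the balance (£4,050,000), for a total of £4,100,000. The remaining £8,100,000 passes to the descendants.
The descendants' portion (£8,100,000) is divided into 5 shares of £1,620,000: Nell, Tavita, and Nadia each take £1,620,000; Eamon's £1,620,000 share passes to Eamon's issue; Ruthie's £1,620,000 share passes to Ruthie's issue.
Eamon's share (£1,620,000) is divided into 3 shares of £540,000: Hamish, Wyatt, and Jessamy each take £540,000.
Ruthie's share (£1,620,000) passes entirely to Gwendolyn.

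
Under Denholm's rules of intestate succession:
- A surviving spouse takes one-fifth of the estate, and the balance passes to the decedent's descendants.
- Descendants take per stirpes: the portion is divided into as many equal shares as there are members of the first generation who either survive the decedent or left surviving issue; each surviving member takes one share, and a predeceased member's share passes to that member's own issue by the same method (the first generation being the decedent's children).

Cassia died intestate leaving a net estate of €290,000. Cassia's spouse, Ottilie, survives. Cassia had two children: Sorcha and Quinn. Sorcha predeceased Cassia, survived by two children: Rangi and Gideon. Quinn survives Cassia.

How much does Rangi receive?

Rangi receives €58,000.

Ottilie takes one-fifth of €290,000 = €58,000. The remaining €232,000 passes to the descendants.
The descendants' portion (€232,000) is divided into 2 shares of €116,000: Quinn takes €116,000; Sorcha's €116,000 share passes to Sorcha's issue.
Sorcha's share (€116,000) is divided into 2 shares of €58,000: Rangi and Gideon each take €58,000.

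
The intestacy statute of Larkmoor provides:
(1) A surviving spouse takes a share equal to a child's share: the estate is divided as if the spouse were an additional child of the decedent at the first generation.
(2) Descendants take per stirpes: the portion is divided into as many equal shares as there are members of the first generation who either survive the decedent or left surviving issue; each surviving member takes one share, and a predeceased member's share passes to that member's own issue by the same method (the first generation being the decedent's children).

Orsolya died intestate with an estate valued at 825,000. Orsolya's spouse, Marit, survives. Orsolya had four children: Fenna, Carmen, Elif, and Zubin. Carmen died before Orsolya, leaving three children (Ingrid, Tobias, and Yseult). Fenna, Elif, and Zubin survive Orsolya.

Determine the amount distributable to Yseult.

The spouse counts as an additional share at the children's level, so there are 5 primary shares of 165,000. Marit takes one such share (165,000).
The children's combined portion (660,000) is divided into 4 shares of 165,000: Fenna, Elif, and Zubin each take 165,000; Carmen's 165,000 share passes to Carmen's issue.
Carmen's share (165,000) is divided into 3 shares of 55,000: Ingrid, Tobias, and Yseult each take 55,000.

Yseult receives 55,000.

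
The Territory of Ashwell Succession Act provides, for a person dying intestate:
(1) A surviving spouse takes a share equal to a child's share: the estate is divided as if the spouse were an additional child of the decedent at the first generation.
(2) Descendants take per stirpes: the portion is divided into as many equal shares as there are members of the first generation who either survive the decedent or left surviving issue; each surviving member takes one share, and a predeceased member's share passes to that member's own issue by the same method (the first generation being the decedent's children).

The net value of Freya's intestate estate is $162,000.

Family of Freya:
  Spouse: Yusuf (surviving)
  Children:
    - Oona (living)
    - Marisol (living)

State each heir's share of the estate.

The spouse counts as an additional share at the children's level, so there are 3 primary shares of $54,000. Yusuf takes one such share ($54,000).
The children's combined portion ($108,000) is divided into 2 shares of $54,000: Oona and Marisol each take $54,000.

Yusuf: $54,000; Oona: $54,000; Marisol: $54,000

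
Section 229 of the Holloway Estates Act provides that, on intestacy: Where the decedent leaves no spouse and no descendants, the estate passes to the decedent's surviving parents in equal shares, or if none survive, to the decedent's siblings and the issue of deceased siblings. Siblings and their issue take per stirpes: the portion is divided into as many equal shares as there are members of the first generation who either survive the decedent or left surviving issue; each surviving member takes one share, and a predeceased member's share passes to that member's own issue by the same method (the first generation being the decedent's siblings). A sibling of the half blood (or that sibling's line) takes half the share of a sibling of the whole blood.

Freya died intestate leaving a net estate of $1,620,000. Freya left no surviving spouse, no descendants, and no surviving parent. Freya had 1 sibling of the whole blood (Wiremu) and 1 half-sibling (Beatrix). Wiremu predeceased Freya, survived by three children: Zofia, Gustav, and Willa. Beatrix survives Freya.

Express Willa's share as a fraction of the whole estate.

Willa receives 2/9 of the estate.

The entire $1,620,000 passes to the siblings and their issue.
Counting each half-blood sibling's line as half a unit, there are 3/2 units in $1,620,000, so one unit is $1,080,000. Whole-blood lines (Wiremu) take $1,080,000 each; half-blood lines (Beatrix) take $540,000 each.
Wiremu's share ($1,080,000) is divided into 3 shares of $360,000: Zofia, Gustav, and Willa each take $360,000.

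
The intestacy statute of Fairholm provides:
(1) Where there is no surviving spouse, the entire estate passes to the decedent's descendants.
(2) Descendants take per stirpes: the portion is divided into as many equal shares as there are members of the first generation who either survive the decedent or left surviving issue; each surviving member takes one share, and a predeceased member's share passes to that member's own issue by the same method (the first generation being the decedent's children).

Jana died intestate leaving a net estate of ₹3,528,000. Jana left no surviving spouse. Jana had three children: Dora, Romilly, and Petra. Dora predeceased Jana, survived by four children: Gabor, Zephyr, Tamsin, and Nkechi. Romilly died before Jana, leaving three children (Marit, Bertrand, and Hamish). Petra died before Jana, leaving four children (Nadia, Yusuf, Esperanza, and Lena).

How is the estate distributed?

Gabor: ₹294,000; Zephyr: ₹294,000; Tamsin: ₹294,000; Nkechi: ₹294,000; Marit: ₹392,000; Bertrand: ₹392,000; Hamish: ₹392,000; Nadia: ₹294,000; Yusuf: ₹294,000; Esperanza: ₹294,000; Lena: ₹294,000

The entire ₹3,528,000 passes to the descendants.
That amount (₹3,528,000) is divided into 3 shares of ₹1,176,000: Dora's ₹1,176,000 share passes to Dora's issue; Romilly's ₹1,176,000 share passes to Romilly's issue; Petra's ₹1,176,000 share passes to Petra's issue.
Dora's share (₹1,176,000) is divided into 4 shares of ₹294,000: Gabor, Zephyr, Tamsin, and Nkechi each take ₹294,000.
Romilly's share (₹1,176,000) is divided into 3 shares of ₹392,000: Marit, Bertrand, and Hamish each take ₹392,000.
Petra's share (₹1,176,000) is divided into 4 shares of ₹294,000: Nadia, Yusuf, Esperanza, and Lena each take ₹294,000.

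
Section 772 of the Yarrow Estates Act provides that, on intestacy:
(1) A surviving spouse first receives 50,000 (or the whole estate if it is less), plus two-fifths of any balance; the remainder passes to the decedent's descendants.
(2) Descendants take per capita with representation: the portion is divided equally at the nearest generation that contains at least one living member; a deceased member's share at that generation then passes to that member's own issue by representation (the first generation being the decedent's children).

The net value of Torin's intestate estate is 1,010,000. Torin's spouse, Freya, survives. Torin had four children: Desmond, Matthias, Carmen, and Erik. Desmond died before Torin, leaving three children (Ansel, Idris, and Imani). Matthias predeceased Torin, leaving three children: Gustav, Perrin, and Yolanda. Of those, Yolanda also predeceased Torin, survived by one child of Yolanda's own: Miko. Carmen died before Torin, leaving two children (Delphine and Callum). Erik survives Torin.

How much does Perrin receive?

Perrin receives 48,000.

Freya first takes 50,000, leaving a balance of 960,000. Freya then takes two-fifths of the balance (384,000), for a total of 434,000. The remaining 576,000 passes to the descendants.
The descendants' portion (576,000) is divided into 4 shares of 144,000: Erik takes 144,000; Desmond's 144,000 share passes to Desmond's issue; Matthias's 144,000 share passes to Matthias's issue; Carmen's 144,000 share passes to Carmen's issue.
Desmond's share (144,000) is divided into 3 shares of 48,000: Ansel, Idris, and Imani each take 48,000.
Matthias's share (144,000) is divided into 3 shares of 48,000: Gustav and Perrin each take 48,000; Yolanda's 48,000 share passes to Yolanda's issue.
Yolanda's share (48,000) passes entirely to Miko.
Carmen's share (144,000) is divided into 2 shares of 72,000: Delphine and Callum each take 72,000.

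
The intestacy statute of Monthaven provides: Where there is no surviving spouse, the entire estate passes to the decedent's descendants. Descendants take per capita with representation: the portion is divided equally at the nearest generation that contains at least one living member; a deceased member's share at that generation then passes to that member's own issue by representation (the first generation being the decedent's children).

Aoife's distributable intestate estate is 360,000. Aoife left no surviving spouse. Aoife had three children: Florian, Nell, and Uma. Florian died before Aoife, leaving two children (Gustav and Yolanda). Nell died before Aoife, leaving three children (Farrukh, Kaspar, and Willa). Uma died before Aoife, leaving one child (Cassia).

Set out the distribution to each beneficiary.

Gustav: 60,000; Yolanda: 60,000; Farrukh: 60,000; Kaspar: 60,000; Willa: 60,000; Cassia: 60,000

The entire 360,000 passes to the descendants.
No child survives, so the initial division is made at the grandchildren's generation.
That amount (360,000) is divided into 6 shares of 60,000: Gustav, Yolanda, Farrukh, Kaspar, Willa, and Cassia each take 60,000.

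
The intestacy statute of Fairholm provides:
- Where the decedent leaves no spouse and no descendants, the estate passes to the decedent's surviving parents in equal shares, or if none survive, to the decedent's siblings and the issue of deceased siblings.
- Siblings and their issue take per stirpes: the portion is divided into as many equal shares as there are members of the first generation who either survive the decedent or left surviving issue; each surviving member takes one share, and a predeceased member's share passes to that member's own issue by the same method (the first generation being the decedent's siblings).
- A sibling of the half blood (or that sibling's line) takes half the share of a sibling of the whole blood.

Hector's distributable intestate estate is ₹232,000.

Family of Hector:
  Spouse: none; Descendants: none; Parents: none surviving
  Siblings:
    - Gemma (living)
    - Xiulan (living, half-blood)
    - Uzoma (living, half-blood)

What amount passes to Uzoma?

Uzoma receives ₹58,000.

The entire ₹232,000 passes to the siblings and their issue.
Counting each half-blood sibling's line as half a unit, there are 2 units in ₹232,000, so one unit is ₹116,000. Whole-blood lines (Gemma) take ₹116,000 each; half-blood lines (Xiulan and Uzoma) take ₹58,000 each.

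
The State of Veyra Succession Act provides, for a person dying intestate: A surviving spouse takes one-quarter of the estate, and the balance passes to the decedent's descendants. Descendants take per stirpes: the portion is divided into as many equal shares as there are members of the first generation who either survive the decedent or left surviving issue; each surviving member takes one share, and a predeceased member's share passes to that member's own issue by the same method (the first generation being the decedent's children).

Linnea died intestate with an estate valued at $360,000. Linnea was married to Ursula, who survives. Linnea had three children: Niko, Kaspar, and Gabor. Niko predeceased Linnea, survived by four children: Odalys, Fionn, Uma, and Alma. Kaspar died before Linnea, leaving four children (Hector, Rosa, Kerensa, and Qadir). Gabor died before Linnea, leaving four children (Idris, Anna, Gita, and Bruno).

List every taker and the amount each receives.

Ursula: $90,000; Odalys: $22,500; Fionn: $22,500; Uma: $22,500; Alma: $22,500; Hector: $22,500; Rosa: $22,500; Kerensa: $22,500; Qadir: $22,500; Idris: $22,500; Anna: $22,500; Gita: $22,500; Bruno: $22,500

Ursula takes one-quarter of $360,000 = $90,000. The remaining $270,000 passes to the descendants.
The descendants' portion ($270,000) is divided into 3 shares of $90,000: Niko's $90,000 share passes to Niko's issue; Kaspar's $90,000 share passes to Kaspar's issue; Gabor's $90,000 share passes to Gabor's issue.
Niko's share ($90,000) is divided into 4 shares of $22,500: Odalys, Fionn, Uma, and Alma each take $22,500.
Kaspar's share ($90,000) is divided into 4 shares of $22,500: Hector, Rosa, Kerensa, and Qadir each take $22,500.
Gabor's share ($90,000) is divided into 4 shares of $22,500: Idris, Anna, Gita, and Bruno each take $22,500.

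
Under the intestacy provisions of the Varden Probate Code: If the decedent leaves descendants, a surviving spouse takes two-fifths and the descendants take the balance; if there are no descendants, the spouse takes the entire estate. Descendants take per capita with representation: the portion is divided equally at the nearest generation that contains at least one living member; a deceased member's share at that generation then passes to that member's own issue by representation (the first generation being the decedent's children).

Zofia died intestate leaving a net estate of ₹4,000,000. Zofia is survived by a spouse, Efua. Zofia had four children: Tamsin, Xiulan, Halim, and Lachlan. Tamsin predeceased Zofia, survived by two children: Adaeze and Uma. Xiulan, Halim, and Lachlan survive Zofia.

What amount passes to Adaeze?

Adaeze receives ₹300,000.

Efua takes two-fifths of ₹4,000,000 = ₹1,600,000. The remaining ₹2,400,000 passes to the descendants.
The descendants' portion (₹2,400,000) is divided into 4 shares of ₹600,000: Xiulan, Halim, and Lachlan each take ₹600,000; Tamsin's ₹600,000 share passes to Tamsin's issue.
Tamsin's share (₹600,000) is divided into 2 shares of ₹300,000: Adaeze and Uma each take ₹300,000.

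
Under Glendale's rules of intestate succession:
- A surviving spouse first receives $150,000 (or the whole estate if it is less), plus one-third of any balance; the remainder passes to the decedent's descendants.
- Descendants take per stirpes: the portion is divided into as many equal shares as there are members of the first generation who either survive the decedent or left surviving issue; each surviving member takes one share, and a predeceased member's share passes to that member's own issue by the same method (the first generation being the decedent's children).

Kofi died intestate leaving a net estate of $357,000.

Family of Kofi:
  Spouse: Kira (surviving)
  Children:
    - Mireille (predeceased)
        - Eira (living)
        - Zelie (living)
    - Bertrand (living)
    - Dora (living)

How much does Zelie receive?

Kira first takes $150,000, leaving a balance of $207,000. Kira then takes one-third of the balance ($69,000), for a total of $219,000. The remaining $138,000 passes to the descendants.
The descendants' portion ($138,000) is divided into 3 shares of $46,000: Bertrand and Dora each take $46,000; Mireille's $46,000 share passes to Mireille's issue.
Mireille's share ($46,000) is divided into 2 shares of $23,000: Eira and Zelie each take $23,000.

Zelie receives $23,000.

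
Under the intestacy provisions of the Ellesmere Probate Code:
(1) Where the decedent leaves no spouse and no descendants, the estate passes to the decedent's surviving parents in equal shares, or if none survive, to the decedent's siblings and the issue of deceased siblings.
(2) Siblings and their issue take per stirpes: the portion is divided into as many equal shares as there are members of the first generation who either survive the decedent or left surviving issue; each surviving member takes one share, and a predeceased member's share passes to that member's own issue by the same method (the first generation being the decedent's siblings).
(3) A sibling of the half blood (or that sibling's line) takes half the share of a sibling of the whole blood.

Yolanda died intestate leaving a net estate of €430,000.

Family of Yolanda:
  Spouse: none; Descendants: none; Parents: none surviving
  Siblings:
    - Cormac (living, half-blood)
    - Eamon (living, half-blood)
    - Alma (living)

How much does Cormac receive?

The entire €430,000 passes to the siblings and their issue.
Counting each half-blood sibling's line as half a unit, there are 2 units in €430,000, so one unit is €215,000. Whole-blood lines (Alma) take €215,000 each; half-blood lines (Cormac and Eamon) take €107,500 each.

Cormac receives €107,500.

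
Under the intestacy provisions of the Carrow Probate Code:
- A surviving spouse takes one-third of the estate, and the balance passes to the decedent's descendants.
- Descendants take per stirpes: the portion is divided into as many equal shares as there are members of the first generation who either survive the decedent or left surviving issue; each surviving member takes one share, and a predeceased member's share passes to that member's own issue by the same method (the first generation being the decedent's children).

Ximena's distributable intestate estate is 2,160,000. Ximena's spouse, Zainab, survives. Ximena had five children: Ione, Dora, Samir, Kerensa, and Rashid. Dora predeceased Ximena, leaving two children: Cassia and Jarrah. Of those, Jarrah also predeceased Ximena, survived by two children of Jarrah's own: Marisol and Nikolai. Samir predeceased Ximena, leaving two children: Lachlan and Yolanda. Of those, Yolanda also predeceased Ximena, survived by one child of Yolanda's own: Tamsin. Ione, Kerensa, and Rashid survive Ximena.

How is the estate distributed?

Zainab: 720,000; Ione: 288,000; Cassia: 144,000; Marisol: 72,000; Nikolai: 72,000; Lachlan: 144,000; Tamsin: 144,000; Kerensa: 288,000; Rashid: 288,000

Zainab takes one-third of 2,160,000 = 720,000. The remaining 1,440,000 passes to the descendants.
The descendants' portion (1,440,000) is divided into 5 shares of 288,000: Ione, Kerensa, and Rashid each take 288,000; Dora's 288,000 share passes to Dora's issue; Samir's 288,000 share passes to Samir's issue.
Dora's share (288,000) is divided into 2 shares of 144,000: Cassia takes 144,000; Jarrah's 144,000 share passes to Jarrah's issue.
Jarrah's share (144,000) is divided into 2 shares of 72,000: Marisol and Nikolai each take 72,000.
Samir's share (288,000) is divided into 2 shares of 144,000: Lachlan takes 144,000; Yolanda's 144,000 share passes to Yolanda's issue.
Yolanda's share (144,000) passes entirely to Tamsin.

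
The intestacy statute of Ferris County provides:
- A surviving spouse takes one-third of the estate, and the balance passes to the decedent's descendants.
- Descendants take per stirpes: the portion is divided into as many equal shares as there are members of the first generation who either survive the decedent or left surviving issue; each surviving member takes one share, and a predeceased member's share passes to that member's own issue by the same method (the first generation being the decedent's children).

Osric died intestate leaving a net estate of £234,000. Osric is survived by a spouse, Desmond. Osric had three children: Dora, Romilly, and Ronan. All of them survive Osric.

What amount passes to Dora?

Dora receives £52,000.

Desmond takes one-third of £234,000 = £78,000. The remaining £156,000 passes to the descendants.
The descendants' portion (£156,000) is divided into 3 shares of £52,000: Dora, Romilly, and Ronan each take £52,000.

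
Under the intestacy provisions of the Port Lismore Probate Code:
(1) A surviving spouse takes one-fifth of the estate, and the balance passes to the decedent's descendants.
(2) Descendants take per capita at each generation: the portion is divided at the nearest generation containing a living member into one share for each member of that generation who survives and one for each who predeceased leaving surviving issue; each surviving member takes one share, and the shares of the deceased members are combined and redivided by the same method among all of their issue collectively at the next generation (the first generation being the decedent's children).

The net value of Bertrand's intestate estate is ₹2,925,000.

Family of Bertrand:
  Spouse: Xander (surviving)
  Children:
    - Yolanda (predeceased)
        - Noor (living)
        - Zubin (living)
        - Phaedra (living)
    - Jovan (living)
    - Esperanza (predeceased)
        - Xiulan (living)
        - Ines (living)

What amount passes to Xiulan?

Xander takes one-fifth of ₹2,925,000 = ₹585,000. The remaining ₹2,340,000 passes to the descendants.
The descendants' portion (₹2,340,000) is divided at the children's generation into 3 shares of ₹780,000. Jovan takes ₹780,000. The 2 shares of the deceased (Yolanda and Esperanza) are combined into a pool of ₹1,560,000.
That pool (₹1,560,000) is divided at the grandchildren's generation equally among Noor, Zubin, Phaedra, Xiulan, and Ines: ₹312,000 each.

Xiulan receives ₹312,000.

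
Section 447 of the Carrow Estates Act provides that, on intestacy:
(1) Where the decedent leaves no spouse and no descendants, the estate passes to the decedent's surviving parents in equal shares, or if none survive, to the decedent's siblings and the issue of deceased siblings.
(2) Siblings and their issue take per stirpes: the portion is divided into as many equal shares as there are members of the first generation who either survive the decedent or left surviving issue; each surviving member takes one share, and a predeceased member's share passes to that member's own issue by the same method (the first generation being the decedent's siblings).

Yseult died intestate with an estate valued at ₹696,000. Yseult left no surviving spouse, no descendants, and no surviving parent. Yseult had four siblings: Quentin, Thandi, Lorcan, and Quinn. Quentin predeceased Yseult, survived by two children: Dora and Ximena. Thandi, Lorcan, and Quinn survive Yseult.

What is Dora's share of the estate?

Dora receives ₹87,000.

The entire ₹696,000 passes to the siblings and their issue.
That amount (₹696,000) is divided into 4 shares of ₹174,000: Thandi, Lorcan, and Quinn each take ₹174,000; Quentin's ₹174,000 share passes to Quentin's issue.
Quentin's share (₹174,000) is divided into 2 shares of ₹87,000: Dora and Ximena each take ₹87,000.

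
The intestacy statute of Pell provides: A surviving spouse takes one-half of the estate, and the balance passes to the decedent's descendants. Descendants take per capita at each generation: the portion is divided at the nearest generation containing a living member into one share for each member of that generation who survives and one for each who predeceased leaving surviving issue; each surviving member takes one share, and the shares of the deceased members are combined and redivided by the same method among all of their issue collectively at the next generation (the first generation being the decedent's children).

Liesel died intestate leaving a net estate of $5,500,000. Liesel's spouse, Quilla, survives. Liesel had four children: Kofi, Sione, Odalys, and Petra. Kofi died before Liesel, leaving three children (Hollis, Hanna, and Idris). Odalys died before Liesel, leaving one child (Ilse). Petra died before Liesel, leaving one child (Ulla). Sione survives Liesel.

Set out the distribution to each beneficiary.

Quilla takes one-half of $5,500,000 = $2,750,000. The remaining $2,750,000 passes to the descendants.
The descendants' portion ($2,750,000) is divided at the children's generation into 4 shares of $687,500. Sione takes $687,500. The 3 shares of the deceased (Kofi, Odalys, and Petra) are combined into a pool of $2,062,500.
That pool ($2,062,500) is divided at the grandchildren's generation equally among Hollis, Hanna, Idris, Ilse, and Ulla: $412,500 each.

Quilla: $2,750,000; Hollis: $412,500; Hanna: $412,500; Idris: $412,500; Sione: $687,500; Ilse: $412,500; Ulla: $412,500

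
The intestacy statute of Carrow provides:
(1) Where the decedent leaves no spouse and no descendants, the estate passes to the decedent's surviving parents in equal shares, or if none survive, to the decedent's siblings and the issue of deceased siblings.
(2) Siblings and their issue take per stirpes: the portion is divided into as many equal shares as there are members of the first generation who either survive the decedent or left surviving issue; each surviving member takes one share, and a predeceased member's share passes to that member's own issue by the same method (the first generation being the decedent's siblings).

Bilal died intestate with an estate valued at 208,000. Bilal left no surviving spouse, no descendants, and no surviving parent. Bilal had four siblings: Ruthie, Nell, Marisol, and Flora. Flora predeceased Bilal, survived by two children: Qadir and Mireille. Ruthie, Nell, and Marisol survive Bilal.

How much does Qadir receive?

Qadir receives 26,000.

The entire 208,000 passes to the siblings and their issue.
That amount (208,000) is divided into 4 shares of 52,000: Ruthie, Nell, and Marisol each take 52,000; Flora's 52,000 share passes to Flora's issue.
Flora's share (52,000) is divided into 2 shares of 26,000: Qadir and Mireille each take 26,000.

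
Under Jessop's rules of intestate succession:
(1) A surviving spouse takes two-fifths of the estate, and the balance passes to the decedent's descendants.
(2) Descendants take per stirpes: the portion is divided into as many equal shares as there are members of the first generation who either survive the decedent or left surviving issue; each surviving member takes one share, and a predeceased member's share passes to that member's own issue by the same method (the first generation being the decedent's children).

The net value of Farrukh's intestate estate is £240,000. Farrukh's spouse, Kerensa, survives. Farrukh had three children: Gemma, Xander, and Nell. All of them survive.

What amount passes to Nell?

Nell receives £48,000.

Kerensa takes two-fifths of £240,000 = £96,000. The remaining £144,000 passes to the descendants.
The descendants' portion (£144,000) is divided into 3 shares of £48,000: Gemma, Xander, and Nell each take £48,000.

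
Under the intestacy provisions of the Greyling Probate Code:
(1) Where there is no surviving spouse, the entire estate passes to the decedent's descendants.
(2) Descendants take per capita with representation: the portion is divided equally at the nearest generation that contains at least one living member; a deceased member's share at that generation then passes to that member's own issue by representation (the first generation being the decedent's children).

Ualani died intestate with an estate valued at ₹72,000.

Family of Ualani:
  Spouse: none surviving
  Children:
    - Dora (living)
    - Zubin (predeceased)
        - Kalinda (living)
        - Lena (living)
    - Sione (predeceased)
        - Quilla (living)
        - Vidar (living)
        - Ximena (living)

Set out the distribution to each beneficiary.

The entire ₹72,000 passes to the descendants.
That amount (₹72,000) is divided into 3 shares of ₹24,000: Dora takes ₹24,000; Zubin's ₹24,000 share passes to Zubin's issue; Sione's ₹24,000 share passes to Sione's issue.
Zubin's share (₹24,000) is divided into 2 shares of ₹12,000: Kalinda and Lena each take ₹12,000.
Sione's share (₹24,000) is divided into 3 shares of ₹8,000: Quilla, Vidar, and Ximena each take ₹8,000.

Dora: ₹24,000; Kalinda: ₹12,000; Lena: ₹12,000; Quilla: ₹8,000; Vidar: ₹8,000; Ximena: ₹8,000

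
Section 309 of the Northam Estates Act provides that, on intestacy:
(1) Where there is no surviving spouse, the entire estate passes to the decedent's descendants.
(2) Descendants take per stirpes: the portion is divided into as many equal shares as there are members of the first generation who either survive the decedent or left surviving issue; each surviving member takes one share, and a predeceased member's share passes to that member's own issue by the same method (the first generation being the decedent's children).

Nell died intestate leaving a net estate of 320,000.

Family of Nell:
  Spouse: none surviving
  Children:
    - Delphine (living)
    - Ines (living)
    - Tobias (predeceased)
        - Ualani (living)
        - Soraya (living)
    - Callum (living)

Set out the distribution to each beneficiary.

The entire 320,000 passes to the descendants.
That amount (320,000) is divided into 4 shares of 80,000: Delphine, Ines, and Callum each take 80,000; Tobias's 80,000 share passes to Tobias's issue.
Tobias's share (80,000) is divided into 2 shares of 40,000: Ualani and Soraya each take 40,000.

Delphine: 80,000; Ines: 80,000; Ualani: 40,000; Soraya: 40,000; Callum: 80,000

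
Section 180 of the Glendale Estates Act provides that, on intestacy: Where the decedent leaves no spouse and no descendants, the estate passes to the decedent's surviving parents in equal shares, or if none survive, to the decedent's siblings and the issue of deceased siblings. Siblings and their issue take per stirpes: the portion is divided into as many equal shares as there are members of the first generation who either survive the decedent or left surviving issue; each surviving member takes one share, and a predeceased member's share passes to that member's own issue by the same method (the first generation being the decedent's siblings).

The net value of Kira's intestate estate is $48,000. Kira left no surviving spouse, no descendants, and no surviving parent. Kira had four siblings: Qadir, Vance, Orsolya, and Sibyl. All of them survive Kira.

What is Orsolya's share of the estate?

The entire $48,000 passes to the siblings and their issue.
That amount ($48,000) is divided into 4 shares of $12,000: Qadir, Vance, Orsolya, and Sibyl each take $12,000.

Orsolya receives $12,000.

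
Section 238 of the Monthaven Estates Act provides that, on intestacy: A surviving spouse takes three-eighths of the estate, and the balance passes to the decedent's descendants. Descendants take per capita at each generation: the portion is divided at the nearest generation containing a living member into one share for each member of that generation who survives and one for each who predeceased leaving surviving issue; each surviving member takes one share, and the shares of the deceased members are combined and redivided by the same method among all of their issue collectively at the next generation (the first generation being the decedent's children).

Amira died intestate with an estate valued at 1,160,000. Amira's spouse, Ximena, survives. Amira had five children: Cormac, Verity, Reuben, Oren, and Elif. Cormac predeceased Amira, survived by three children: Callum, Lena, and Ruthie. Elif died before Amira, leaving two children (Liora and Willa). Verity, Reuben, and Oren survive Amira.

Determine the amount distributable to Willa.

Ximena takes three-eighths of 1,160,000 = 435,000. The remaining 725,000 passes to the descendants.
The descendants' portion (725,000) is divided at the children's generation into 5 shares of 145,000. Verity, Reuben, and Oren each take 145,000. The 2 shares of the deceased (Cormac and Elif) are combined into a pool of 290,000.
That pool (290,000) is divided at the grandchildren's generation equally among Callum, Lena, Ruthie, Liora, and Willa: 58,000 each.

Willa receives 58,000.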